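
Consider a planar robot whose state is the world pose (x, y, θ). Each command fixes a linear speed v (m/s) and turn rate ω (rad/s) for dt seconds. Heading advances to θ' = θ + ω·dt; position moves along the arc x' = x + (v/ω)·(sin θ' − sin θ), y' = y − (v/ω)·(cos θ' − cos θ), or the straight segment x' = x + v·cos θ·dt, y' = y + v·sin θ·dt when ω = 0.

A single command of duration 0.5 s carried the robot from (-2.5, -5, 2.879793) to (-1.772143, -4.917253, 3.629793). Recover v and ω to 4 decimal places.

v = -1.5000, ω = 1.5000

Δθ = 3.629793 − 2.879793 = 0.750000
ω = Δθ/dt = 0.750000/0.5 = 1.5000
R = Δx/(sin θ' − sin θ) = -1.0000
v = R·ω = -1.0000·1.5000 = -1.5000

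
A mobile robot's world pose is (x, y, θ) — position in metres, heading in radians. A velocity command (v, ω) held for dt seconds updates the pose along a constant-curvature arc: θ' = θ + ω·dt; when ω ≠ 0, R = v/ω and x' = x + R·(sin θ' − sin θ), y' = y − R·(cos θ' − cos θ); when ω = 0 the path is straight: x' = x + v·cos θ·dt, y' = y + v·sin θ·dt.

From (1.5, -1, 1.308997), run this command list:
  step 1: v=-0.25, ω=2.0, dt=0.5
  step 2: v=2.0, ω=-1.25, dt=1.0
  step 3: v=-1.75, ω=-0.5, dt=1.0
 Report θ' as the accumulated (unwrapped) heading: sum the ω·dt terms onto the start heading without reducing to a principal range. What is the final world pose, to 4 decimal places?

(0.1214, -0.5093, 0.5590)

step 1: θ'=2.3090 (R=-0.1250) → pose (1.5283, -1.1165, 2.3090)
step 2: θ'=1.0590 (R=-1.6000) → pose (1.3168, 0.7439, 1.0590)
step 3: θ'=0.5590 (R=3.5000) → pose (0.1214, -0.5093, 0.5590)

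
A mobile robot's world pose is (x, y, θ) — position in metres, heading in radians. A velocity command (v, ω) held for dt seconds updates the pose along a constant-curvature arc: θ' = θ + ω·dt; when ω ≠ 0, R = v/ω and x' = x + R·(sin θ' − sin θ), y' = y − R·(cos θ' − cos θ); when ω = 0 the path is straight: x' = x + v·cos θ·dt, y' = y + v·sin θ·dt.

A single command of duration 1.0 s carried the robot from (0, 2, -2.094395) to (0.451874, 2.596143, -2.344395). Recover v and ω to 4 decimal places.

Δθ = -2.344395 − -2.094395 = -0.250000
ω = Δθ/dt = -0.250000/1.0 = -0.2500
R = −Δy/(cos θ' − cos θ) = 3.0000
v = R·ω = 3.0000·-0.2500 = -0.7500

v = -0.7500, ω = -0.2500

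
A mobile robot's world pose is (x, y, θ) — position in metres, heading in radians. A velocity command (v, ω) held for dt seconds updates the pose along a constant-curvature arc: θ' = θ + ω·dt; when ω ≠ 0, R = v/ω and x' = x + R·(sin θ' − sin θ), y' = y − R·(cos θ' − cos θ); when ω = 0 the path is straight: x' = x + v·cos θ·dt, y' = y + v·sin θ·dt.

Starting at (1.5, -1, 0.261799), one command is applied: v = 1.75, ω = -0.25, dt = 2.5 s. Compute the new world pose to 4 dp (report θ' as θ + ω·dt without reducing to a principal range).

(5.7986, -1.2181, -0.3632)

θ' = 0.2618 + -0.25·2.5 = -0.3632
R = v/ω = 1.75/-0.25 = -7.0000
x' = 1.5 + -7.0000·(sin -0.3632 − sin 0.2618) = 5.7986
y' = -1 − -7.0000·(cos -0.3632 − cos 0.2618) = -1.2181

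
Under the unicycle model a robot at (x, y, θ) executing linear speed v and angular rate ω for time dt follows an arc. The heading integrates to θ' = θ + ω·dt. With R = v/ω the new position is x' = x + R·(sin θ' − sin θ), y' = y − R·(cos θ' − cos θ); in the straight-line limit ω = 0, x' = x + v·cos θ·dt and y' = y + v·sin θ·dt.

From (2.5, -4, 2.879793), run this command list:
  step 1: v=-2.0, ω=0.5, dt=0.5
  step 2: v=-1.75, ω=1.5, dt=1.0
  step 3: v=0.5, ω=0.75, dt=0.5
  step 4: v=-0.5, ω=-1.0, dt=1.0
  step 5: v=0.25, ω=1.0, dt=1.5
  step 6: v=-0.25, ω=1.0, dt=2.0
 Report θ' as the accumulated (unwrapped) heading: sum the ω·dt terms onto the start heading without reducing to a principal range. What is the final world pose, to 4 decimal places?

step 1: θ'=3.1298 (R=-4.0000) → pose (3.4881, -4.1360, 3.1298)
step 2: θ'=4.6298 (R=-1.1667) → pose (4.6645, -3.0657, 4.6298)
step 3: θ'=5.0048 (R=0.6667) → pose (4.6906, -3.3129, 5.0048)
step 4: θ'=4.0048 (R=0.5000) → pose (4.7894, -2.8437, 4.0048)
step 5: θ'=5.5048 (R=0.2500) → pose (4.8038, -3.1842, 5.5048)
step 6: θ'=7.5048 (R=-0.2500) → pose (4.3934, -3.2767, 7.5048)

(4.3934, -3.2767, 7.5048)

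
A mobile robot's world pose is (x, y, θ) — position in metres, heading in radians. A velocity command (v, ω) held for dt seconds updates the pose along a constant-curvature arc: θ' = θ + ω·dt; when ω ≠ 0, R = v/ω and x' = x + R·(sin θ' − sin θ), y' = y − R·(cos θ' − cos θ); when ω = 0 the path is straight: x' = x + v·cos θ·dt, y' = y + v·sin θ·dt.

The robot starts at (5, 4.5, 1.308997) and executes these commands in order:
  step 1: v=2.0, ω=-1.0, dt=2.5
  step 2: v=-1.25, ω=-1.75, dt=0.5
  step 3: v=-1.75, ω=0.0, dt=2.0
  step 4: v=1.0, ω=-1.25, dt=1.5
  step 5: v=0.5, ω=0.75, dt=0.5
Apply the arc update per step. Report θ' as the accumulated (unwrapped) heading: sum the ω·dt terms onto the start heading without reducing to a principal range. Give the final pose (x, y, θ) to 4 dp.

(9.0066, 8.3728, -3.5660)

step 1: θ'=-1.1910 (R=-2.0000) → pose (8.7893, 4.7238, -1.1910)
step 2: θ'=-2.0660 (R=0.7143) → pose (8.8242, 5.3281, -2.0660)
step 3: θ'=-2.0660 (straight) → pose (10.4875, 8.4076, -2.0660)
step 4: θ'=-3.9410 (R=-0.8000) → pose (9.2100, 8.2301, -3.9410)
step 5: θ'=-3.5660 (R=0.6667) → pose (9.0066, 8.3728, -3.5660)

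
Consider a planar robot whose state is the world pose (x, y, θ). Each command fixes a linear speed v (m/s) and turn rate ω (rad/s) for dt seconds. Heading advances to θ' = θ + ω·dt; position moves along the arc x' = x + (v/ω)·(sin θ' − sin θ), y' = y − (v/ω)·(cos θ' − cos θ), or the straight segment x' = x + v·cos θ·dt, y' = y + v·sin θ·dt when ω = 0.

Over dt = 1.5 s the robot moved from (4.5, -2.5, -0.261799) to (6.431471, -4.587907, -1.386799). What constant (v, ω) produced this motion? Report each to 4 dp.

v = 2.0000, ω = -0.7500

Δθ = -1.386799 − -0.261799 = -1.125000
ω = Δθ/dt = -1.125000/1.5 = -0.7500
R = −Δy/(cos θ' − cos θ) = -2.6667
v = R·ω = -2.6667·-0.7500 = 2.0000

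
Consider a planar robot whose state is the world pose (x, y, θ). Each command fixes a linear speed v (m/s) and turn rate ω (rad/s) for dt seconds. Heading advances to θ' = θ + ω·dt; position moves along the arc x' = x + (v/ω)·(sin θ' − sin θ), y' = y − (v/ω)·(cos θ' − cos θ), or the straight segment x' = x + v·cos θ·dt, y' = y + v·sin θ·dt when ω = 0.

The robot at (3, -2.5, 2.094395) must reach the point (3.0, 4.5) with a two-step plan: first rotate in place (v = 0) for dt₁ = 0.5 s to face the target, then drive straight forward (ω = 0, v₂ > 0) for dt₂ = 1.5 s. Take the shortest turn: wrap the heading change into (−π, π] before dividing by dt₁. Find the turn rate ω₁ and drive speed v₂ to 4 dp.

heading to target = atan2(4.5−-2.5, 3−3) = 1.5708
Δθ = wrap(1.5708 − 2.0944) = -0.5236; ω₁ = Δθ/dt₁ = -1.0472
distance = √((3−3)² + (4.5−-2.5)²) = 7.0000; v₂ = distance/dt₂ = 4.6667

ω₁ = -1.0472, v₂ = 4.6667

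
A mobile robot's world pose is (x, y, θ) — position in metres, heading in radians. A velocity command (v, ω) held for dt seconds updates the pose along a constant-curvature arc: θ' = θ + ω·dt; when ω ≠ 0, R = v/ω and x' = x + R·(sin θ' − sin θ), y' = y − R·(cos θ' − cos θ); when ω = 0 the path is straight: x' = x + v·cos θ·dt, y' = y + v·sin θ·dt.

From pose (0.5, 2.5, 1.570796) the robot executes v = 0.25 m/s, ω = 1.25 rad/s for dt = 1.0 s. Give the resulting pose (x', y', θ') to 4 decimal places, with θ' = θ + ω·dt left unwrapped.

θ' = 1.5708 + 1.25·1.0 = 2.8208
R = v/ω = 0.25/1.25 = 0.2000
x' = 0.5 + 0.2000·(sin 2.8208 − sin 1.5708) = 0.3631
y' = 2.5 − 0.2000·(cos 2.8208 − cos 1.5708) = 2.6898

(0.3631, 2.6898, 2.8208)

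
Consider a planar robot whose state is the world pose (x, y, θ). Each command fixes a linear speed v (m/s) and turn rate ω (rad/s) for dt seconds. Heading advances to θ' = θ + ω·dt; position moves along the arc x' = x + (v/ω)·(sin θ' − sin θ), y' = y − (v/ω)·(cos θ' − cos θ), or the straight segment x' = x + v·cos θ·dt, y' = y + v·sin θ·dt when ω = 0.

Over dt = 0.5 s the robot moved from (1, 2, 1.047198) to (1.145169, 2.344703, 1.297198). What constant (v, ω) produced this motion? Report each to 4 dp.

Δθ = 1.297198 − 1.047198 = 0.250000
ω = Δθ/dt = 0.250000/0.5 = 0.5000
R = −Δy/(cos θ' − cos θ) = 1.5000
v = R·ω = 1.5000·0.5000 = 0.7500

v = 0.7500, ω = 0.5000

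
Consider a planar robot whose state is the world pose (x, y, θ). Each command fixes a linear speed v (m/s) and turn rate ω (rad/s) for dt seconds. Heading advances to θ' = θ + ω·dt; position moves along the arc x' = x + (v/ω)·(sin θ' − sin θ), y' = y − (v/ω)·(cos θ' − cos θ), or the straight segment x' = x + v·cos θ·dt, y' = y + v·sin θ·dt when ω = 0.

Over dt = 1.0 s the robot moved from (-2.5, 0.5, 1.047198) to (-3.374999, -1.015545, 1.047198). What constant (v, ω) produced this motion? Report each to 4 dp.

v = -1.7500, ω = 0.0000

Δθ = 1.047198 − 1.047198 = 0.000000
ω = Δθ/dt = 0.000000/1.0 = 0.0000
ω = 0 → v = (Δx·cos θ + Δy·sin θ)/dt = -1.7500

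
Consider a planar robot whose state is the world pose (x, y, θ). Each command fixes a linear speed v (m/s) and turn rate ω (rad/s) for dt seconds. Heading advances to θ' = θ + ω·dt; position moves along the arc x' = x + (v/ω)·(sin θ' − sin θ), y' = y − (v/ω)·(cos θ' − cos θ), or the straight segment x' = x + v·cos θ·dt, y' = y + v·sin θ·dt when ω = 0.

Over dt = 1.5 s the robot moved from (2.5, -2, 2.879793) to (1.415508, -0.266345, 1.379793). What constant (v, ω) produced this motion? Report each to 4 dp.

v = 1.5000, ω = -1.0000

Δθ = 1.379793 − 2.879793 = -1.500000
ω = Δθ/dt = -1.500000/1.5 = -1.0000
R = −Δy/(cos θ' − cos θ) = -1.5000
v = R·ω = -1.5000·-1.0000 = 1.5000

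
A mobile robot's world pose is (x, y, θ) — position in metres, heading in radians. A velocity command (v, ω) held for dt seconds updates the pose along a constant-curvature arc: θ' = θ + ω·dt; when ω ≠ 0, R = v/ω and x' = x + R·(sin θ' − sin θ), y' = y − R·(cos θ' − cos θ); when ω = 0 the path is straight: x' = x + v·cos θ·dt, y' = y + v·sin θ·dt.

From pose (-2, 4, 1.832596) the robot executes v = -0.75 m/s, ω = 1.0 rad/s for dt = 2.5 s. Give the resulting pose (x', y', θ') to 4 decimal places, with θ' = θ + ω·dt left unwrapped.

θ' = 1.8326 + 1.0·2.5 = 4.3326
R = v/ω = -0.75/1.0 = -0.7500
x' = -2 + -0.7500·(sin 4.3326 − sin 1.8326) = -0.5790
y' = 4 − -0.7500·(cos 4.3326 − cos 1.8326) = 3.9161

(-0.5790, 3.9161, 4.3326)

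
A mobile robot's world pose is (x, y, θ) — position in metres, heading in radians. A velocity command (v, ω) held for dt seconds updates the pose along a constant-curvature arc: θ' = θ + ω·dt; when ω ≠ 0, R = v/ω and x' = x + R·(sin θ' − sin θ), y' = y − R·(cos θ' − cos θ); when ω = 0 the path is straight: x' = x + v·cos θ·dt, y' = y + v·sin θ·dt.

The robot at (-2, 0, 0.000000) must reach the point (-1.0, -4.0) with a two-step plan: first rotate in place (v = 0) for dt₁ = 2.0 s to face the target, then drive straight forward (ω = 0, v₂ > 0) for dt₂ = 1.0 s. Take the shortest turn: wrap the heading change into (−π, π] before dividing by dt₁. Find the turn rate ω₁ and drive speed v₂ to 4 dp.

heading to target = atan2(-4−0, -1−-2) = -1.3258
Δθ = wrap(-1.3258 − 0.0000) = -1.3258; ω₁ = Δθ/dt₁ = -0.6629
distance = √((-1−-2)² + (-4−0)²) = 4.1231; v₂ = distance/dt₂ = 4.1231

ω₁ = -0.6629, v₂ = 4.1231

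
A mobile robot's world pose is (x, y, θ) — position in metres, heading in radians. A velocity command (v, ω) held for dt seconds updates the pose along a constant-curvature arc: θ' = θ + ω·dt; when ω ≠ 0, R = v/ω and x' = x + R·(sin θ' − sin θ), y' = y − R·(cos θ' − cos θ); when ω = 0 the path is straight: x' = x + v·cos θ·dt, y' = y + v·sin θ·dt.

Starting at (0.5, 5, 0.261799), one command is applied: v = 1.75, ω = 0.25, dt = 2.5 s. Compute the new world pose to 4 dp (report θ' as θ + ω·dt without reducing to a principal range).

(4.1136, 7.3382, 0.8868)

θ' = 0.2618 + 0.25·2.5 = 0.8868
R = v/ω = 1.75/0.25 = 7.0000
x' = 0.5 + 7.0000·(sin 0.8868 − sin 0.2618) = 4.1136
y' = 5 − 7.0000·(cos 0.8868 − cos 0.2618) = 7.3382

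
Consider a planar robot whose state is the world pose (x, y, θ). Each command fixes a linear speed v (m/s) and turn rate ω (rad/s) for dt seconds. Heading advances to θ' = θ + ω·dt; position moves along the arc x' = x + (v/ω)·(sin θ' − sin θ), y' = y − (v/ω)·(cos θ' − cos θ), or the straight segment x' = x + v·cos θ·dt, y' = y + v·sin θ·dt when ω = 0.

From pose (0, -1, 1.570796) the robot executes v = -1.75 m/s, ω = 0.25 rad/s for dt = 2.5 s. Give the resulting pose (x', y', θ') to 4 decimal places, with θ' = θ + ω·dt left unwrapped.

θ' = 1.5708 + 0.25·2.5 = 2.1958
R = v/ω = -1.75/0.25 = -7.0000
x' = 0 + -7.0000·(sin 2.1958 − sin 1.5708) = 1.3233
y' = -1 − -7.0000·(cos 2.1958 − cos 1.5708) = -5.0957

(1.3233, -5.0957, 2.1958)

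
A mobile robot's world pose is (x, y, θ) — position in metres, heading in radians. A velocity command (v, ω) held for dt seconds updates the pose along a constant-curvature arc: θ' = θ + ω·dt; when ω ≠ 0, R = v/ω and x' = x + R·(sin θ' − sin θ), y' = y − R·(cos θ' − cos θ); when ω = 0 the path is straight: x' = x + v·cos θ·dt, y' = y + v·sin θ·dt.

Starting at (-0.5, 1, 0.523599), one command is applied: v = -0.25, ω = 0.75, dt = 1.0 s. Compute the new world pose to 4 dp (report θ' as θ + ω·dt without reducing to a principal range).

(-0.6521, 0.8089, 1.2736)

θ' = 0.5236 + 0.75·1.0 = 1.2736
R = v/ω = -0.25/0.75 = -0.3333
x' = -0.5 + -0.3333·(sin 1.2736 − sin 0.5236) = -0.6521
y' = 1 − -0.3333·(cos 1.2736 − cos 0.5236) = 0.8089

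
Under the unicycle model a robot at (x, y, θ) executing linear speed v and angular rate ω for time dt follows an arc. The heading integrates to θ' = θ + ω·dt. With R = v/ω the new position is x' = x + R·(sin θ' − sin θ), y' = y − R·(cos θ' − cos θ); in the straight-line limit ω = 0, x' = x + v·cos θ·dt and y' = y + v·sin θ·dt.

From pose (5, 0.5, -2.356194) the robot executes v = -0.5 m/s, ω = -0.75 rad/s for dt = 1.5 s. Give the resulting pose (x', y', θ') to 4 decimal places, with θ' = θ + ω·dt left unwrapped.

θ' = -2.3562 + -0.75·1.5 = -3.4812
R = v/ω = -0.5/-0.75 = 0.6667
x' = 5 + 0.6667·(sin -3.4812 − sin -2.3562) = 5.6935
y' = 0.5 − 0.6667·(cos -3.4812 − cos -2.3562) = 0.6572

(5.6935, 0.6572, -3.4812)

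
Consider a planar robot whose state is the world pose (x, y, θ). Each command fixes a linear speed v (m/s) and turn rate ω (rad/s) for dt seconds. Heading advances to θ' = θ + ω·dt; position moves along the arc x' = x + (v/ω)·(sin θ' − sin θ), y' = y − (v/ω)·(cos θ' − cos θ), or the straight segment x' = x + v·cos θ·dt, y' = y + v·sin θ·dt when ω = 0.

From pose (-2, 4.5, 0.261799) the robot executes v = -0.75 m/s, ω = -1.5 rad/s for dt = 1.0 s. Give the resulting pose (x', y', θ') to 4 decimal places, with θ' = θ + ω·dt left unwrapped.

(-2.6020, 4.8197, -1.2382)

θ' = 0.2618 + -1.5·1.0 = -1.2382
R = v/ω = -0.75/-1.5 = 0.5000
x' = -2 + 0.5000·(sin -1.2382 − sin 0.2618) = -2.6020
y' = 4.5 − 0.5000·(cos -1.2382 − cos 0.2618) = 4.8197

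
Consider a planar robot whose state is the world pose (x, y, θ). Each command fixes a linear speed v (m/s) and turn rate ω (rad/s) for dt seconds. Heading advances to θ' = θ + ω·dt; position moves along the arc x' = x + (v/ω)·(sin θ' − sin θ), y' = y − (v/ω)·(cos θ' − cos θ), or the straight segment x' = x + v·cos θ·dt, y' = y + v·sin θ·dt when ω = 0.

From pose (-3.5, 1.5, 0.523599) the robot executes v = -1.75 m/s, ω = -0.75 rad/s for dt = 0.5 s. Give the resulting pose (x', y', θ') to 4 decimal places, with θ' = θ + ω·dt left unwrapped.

θ' = 0.5236 + -0.75·0.5 = 0.1486
R = v/ω = -1.75/-0.75 = 2.3333
x' = -3.5 + 2.3333·(sin 0.1486 − sin 0.5236) = -4.3212
y' = 1.5 − 2.3333·(cos 0.1486 − cos 0.5236) = 1.2131

(-4.3212, 1.2131, 0.1486)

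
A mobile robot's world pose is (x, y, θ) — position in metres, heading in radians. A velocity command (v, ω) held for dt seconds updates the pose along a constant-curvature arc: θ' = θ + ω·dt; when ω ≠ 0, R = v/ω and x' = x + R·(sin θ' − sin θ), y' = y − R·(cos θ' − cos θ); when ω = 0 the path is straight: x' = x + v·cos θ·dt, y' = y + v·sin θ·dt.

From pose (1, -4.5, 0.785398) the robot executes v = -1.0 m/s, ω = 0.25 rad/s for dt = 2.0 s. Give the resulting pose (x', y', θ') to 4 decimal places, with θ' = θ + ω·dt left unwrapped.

θ' = 0.7854 + 0.25·2.0 = 1.2854
R = v/ω = -1.0/0.25 = -4.0000
x' = 1 + -4.0000·(sin 1.2854 − sin 0.7854) = -0.0098
y' = -4.5 − -4.0000·(cos 1.2854 − cos 0.7854) = -6.2023

(-0.0098, -6.2023, 1.2854)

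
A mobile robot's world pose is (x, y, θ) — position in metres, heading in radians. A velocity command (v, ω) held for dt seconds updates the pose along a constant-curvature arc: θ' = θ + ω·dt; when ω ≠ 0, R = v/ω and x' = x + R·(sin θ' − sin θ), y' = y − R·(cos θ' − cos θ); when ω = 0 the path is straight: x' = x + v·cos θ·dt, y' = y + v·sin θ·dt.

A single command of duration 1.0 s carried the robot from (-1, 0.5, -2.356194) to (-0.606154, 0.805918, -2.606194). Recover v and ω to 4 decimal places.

v = -0.5000, ω = -0.2500

Δθ = -2.606194 − -2.356194 = -0.250000
ω = Δθ/dt = -0.250000/1.0 = -0.2500
R = Δx/(sin θ' − sin θ) = 2.0000
v = R·ω = 2.0000·-0.2500 = -0.5000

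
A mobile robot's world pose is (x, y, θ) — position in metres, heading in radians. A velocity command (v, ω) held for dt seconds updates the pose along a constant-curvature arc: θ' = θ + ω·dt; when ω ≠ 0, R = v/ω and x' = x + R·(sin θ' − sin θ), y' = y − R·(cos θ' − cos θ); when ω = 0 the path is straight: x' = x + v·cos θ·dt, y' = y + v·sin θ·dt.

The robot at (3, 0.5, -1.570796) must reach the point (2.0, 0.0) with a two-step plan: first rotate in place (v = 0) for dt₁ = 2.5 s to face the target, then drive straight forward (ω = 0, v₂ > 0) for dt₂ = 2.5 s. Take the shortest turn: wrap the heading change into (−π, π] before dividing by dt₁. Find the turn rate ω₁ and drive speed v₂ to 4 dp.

heading to target = atan2(0−0.5, 2−3) = -2.6779
Δθ = wrap(-2.6779 − -1.5708) = -1.1071; ω₁ = Δθ/dt₁ = -0.4429
distance = √((2−3)² + (0−0.5)²) = 1.1180; v₂ = distance/dt₂ = 0.4472

ω₁ = -0.4429, v₂ = 0.4472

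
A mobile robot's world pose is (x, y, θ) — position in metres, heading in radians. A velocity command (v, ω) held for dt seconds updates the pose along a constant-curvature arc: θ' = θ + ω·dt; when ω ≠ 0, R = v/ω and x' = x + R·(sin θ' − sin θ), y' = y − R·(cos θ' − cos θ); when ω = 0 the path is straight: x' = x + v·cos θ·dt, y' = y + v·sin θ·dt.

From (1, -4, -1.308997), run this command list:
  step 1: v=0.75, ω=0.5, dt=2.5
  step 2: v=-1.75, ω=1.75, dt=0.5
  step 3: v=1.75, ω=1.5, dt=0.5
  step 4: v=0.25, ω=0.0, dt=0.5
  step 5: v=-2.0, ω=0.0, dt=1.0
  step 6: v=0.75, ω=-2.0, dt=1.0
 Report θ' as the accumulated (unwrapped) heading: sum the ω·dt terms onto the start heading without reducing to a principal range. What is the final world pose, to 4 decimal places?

step 1: θ'=-0.0590 (R=1.5000) → pose (2.3604, -5.1092, -0.0590)
step 2: θ'=0.8160 (R=-1.0000) → pose (1.5731, -5.4223, 0.8160)
step 3: θ'=1.5660 (R=1.1667) → pose (1.8899, -4.6285, 1.5660)
step 4: θ'=1.5660 (straight) → pose (1.8905, -4.5035, 1.5660)
step 5: θ'=1.5660 (straight) → pose (1.8809, -6.5035, 1.5660)
step 6: θ'=-0.4340 (R=-0.3750) → pose (2.4136, -6.1651, -0.4340)

(2.4136, -6.1651, -0.4340)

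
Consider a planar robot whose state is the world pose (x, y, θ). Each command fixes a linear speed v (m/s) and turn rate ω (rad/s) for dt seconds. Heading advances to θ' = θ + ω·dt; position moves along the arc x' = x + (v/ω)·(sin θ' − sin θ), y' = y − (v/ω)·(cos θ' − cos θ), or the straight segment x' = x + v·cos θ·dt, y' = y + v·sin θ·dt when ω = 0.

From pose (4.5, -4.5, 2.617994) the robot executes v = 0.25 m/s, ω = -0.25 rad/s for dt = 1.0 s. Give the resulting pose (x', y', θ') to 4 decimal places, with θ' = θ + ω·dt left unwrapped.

(4.3013, -4.3494, 2.3680)

θ' = 2.6180 + -0.25·1.0 = 2.3680
R = v/ω = 0.25/-0.25 = -1.0000
x' = 4.5 + -1.0000·(sin 2.3680 − sin 2.6180) = 4.3013
y' = -4.5 − -1.0000·(cos 2.3680 − cos 2.6180) = -4.3494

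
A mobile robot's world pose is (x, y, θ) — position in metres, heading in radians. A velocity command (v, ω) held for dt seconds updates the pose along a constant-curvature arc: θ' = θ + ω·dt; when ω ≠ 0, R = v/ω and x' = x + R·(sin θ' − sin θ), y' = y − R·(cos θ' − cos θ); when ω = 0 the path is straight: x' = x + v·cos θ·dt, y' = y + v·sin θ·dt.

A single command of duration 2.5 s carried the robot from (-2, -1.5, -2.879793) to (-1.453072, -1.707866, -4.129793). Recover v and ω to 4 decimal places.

v = -0.2500, ω = -0.5000

Δθ = -4.129793 − -2.879793 = -1.250000
ω = Δθ/dt = -1.250000/2.5 = -0.5000
R = Δx/(sin θ' − sin θ) = 0.5000
v = R·ω = 0.5000·-0.5000 = -0.2500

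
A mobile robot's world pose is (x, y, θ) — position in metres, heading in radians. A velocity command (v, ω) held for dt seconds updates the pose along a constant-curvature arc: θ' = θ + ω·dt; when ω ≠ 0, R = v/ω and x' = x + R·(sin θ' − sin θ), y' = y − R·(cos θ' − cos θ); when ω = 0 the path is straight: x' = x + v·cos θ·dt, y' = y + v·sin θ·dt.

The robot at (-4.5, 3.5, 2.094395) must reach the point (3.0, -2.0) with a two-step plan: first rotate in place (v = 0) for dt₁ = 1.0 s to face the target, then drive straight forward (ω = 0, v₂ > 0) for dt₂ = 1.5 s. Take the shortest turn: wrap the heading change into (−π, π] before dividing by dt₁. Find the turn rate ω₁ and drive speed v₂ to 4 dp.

heading to target = atan2(-2−3.5, 3−-4.5) = -0.6327
Δθ = wrap(-0.6327 − 2.0944) = -2.7271; ω₁ = Δθ/dt₁ = -2.7271
distance = √((3−-4.5)² + (-2−3.5)²) = 9.3005; v₂ = distance/dt₂ = 6.2004

ω₁ = -2.7271, v₂ = 6.2004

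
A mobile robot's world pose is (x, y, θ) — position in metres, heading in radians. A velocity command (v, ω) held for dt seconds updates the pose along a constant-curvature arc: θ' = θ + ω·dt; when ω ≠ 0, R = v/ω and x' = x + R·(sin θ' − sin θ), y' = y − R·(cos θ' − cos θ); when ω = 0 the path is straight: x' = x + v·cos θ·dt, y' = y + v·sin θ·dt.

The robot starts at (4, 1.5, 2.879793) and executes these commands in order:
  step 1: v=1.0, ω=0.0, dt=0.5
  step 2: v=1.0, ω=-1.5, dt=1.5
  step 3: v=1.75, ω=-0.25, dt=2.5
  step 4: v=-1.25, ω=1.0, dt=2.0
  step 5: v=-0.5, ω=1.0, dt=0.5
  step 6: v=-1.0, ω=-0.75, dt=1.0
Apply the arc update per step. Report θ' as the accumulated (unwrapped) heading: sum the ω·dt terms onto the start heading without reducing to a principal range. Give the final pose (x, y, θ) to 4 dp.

(6.9324, 1.3596, 1.7548)

step 1: θ'=2.8798 (straight) → pose (3.5170, 1.6294, 2.8798)
step 2: θ'=0.6298 (R=-0.6667) → pose (3.2969, 2.8121, 0.6298)
step 3: θ'=0.0048 (R=-7.0000) → pose (7.3862, 4.1550, 0.0048)
step 4: θ'=2.0048 (R=-1.2500) → pose (6.2581, 2.3794, 2.0048)
step 5: θ'=2.5048 (R=-0.5000) → pose (6.4144, 2.1876, 2.5048)
step 6: θ'=1.7548 (R=1.3333) → pose (6.9324, 1.3596, 1.7548)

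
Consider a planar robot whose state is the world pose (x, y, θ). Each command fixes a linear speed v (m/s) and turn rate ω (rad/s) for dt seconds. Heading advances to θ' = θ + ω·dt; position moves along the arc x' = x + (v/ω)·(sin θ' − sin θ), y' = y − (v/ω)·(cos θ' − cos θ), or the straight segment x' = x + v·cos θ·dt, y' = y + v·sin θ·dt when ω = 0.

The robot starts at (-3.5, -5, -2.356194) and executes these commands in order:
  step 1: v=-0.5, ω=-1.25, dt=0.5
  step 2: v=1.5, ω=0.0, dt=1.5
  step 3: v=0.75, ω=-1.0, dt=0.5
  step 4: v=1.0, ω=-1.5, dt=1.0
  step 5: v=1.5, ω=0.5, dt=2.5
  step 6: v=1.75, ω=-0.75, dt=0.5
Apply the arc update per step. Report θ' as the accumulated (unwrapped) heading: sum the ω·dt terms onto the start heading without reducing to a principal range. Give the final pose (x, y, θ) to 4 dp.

(-8.1368, -0.5083, -4.1062)

step 1: θ'=-2.9812 (R=0.4000) → pose (-3.2810, -4.8880, -2.9812)
step 2: θ'=-2.9812 (straight) → pose (-5.5022, -5.2473, -2.9812)
step 3: θ'=-3.4812 (R=-0.7500) → pose (-5.8718, -5.2141, -3.4812)
step 4: θ'=-4.9812 (R=-0.6667) → pose (-6.2924, -4.4085, -4.9812)
step 5: θ'=-3.7312 (R=3.0000) → pose (-7.5166, -1.1183, -3.7312)
step 6: θ'=-4.1062 (R=-2.3333) → pose (-8.1368, -0.5083, -4.1062)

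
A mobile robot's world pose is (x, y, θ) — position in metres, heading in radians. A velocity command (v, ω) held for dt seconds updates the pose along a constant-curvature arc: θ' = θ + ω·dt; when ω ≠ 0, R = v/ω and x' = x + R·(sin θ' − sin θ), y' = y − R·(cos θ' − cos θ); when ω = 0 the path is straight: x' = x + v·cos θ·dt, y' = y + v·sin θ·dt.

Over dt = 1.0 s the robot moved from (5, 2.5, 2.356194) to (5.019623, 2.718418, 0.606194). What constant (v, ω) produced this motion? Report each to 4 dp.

Δθ = 0.606194 − 2.356194 = -1.750000
ω = Δθ/dt = -1.750000/1.0 = -1.7500
R = −Δy/(cos θ' − cos θ) = -0.1429
v = R·ω = -0.1429·-1.7500 = 0.2500

v = 0.2500, ω = -1.7500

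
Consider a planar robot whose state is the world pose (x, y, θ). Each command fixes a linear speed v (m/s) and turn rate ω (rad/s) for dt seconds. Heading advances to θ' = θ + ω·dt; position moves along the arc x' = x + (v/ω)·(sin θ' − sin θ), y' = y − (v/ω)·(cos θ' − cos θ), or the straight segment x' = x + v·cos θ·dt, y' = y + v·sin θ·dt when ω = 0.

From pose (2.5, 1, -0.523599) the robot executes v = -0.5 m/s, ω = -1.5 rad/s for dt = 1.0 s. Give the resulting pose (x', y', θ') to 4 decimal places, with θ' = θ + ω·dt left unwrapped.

(2.3669, 1.4345, -2.0236)

θ' = -0.5236 + -1.5·1.0 = -2.0236
R = v/ω = -0.5/-1.5 = 0.3333
x' = 2.5 + 0.3333·(sin -2.0236 − sin -0.5236) = 2.3669
y' = 1 − 0.3333·(cos -2.0236 − cos -0.5236) = 1.4345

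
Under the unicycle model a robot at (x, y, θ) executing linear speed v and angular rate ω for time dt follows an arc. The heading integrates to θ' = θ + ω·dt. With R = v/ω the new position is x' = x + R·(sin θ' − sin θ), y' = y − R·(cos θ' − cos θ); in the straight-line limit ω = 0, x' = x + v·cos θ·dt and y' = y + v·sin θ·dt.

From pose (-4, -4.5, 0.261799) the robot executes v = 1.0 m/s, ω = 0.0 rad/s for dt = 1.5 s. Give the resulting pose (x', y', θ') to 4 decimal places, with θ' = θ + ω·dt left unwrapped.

θ' = 0.2618 + 0.0·1.5 = 0.2618
ω = 0 → straight: x' = -4 + 1.0·cos(0.2618)·1.5 = -2.5511
y' = -4.5 + 1.0·sin(0.2618)·1.5 = -4.1118

(-2.5511, -4.1118, 0.2618)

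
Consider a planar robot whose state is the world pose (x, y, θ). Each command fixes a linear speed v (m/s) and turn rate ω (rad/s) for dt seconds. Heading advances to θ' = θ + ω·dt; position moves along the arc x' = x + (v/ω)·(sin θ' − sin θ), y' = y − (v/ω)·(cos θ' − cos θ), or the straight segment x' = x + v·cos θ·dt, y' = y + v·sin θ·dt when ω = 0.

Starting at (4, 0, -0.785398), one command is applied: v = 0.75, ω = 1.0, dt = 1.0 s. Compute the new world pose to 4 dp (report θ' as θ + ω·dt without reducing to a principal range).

(4.6900, -0.2025, 0.2146)

θ' = -0.7854 + 1.0·1.0 = 0.2146
R = v/ω = 0.75/1.0 = 0.7500
x' = 4 + 0.7500·(sin 0.2146 − sin -0.7854) = 4.6900
y' = 0 − 0.7500·(cos 0.2146 − cos -0.7854) = -0.2025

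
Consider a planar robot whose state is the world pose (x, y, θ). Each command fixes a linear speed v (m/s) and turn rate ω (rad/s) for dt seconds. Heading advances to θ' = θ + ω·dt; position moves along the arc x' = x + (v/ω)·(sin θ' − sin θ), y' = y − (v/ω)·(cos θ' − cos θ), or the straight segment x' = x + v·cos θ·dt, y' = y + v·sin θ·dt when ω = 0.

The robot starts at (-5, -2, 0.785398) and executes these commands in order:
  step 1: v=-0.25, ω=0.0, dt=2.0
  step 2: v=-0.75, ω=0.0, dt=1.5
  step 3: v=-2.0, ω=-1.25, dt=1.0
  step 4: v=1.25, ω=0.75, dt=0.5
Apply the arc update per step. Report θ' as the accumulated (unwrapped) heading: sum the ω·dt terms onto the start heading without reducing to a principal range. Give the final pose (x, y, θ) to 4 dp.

step 1: θ'=0.7854 (straight) → pose (-5.3536, -2.3536, 0.7854)
step 2: θ'=0.7854 (straight) → pose (-6.1490, -3.1490, 0.7854)
step 3: θ'=-0.4646 (R=1.6000) → pose (-7.9973, -3.4481, -0.4646)
step 4: θ'=-0.0896 (R=1.6667) → pose (-7.3997, -3.6181, -0.0896)

(-7.3997, -3.6181, -0.0896)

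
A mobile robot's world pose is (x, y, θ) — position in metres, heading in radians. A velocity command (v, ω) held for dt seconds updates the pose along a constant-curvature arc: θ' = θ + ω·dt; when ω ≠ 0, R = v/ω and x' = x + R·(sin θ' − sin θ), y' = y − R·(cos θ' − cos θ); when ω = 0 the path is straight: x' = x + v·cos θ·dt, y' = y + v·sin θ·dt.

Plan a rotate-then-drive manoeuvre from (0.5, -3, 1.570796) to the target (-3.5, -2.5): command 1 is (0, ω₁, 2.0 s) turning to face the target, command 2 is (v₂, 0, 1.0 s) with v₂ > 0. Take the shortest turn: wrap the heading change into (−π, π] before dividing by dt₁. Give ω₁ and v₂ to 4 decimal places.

heading to target = atan2(-2.5−-3, -3.5−0.5) = 3.0172
Δθ = wrap(3.0172 − 1.5708) = 1.4464; ω₁ = Δθ/dt₁ = 0.7232
distance = √((-3.5−0.5)² + (-2.5−-3)²) = 4.0311; v₂ = distance/dt₂ = 4.0311

ω₁ = 0.7232, v₂ = 4.0311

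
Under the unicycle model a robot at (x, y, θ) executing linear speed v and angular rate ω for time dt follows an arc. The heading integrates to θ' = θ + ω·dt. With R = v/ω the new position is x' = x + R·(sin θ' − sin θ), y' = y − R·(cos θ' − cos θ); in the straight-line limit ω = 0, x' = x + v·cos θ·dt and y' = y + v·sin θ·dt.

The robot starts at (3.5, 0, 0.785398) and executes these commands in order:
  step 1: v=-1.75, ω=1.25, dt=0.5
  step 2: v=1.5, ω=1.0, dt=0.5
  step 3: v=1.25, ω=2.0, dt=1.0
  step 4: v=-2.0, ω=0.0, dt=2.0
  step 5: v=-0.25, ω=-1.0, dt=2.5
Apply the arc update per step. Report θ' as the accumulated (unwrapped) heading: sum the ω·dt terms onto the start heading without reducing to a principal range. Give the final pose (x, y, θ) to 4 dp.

(5.3132, 2.7754, 1.4104)

step 1: θ'=1.4104 (R=-1.4000) → pose (3.1079, -0.7664, 1.4104)
step 2: θ'=1.9104 (R=1.5000) → pose (3.0415, -0.0271, 1.9104)
step 3: θ'=3.9104 (R=0.6250) → pose (2.0177, 0.2139, 3.9104)
step 4: θ'=3.9104 (straight) → pose (4.8926, 2.9950, 3.9104)
step 5: θ'=1.4104 (R=0.2500) → pose (5.3132, 2.7754, 1.4104)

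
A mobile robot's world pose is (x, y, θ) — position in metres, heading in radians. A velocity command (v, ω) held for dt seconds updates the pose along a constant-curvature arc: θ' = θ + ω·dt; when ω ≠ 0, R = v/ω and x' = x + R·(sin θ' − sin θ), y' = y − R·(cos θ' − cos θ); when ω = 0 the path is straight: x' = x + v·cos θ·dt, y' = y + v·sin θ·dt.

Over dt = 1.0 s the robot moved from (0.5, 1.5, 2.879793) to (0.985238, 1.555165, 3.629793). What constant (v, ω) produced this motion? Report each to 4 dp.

v = -0.5000, ω = 0.7500

Δθ = 3.629793 − 2.879793 = 0.750000
ω = Δθ/dt = 0.750000/1.0 = 0.7500
R = Δx/(sin θ' − sin θ) = -0.6667
v = R·ω = -0.6667·0.7500 = -0.5000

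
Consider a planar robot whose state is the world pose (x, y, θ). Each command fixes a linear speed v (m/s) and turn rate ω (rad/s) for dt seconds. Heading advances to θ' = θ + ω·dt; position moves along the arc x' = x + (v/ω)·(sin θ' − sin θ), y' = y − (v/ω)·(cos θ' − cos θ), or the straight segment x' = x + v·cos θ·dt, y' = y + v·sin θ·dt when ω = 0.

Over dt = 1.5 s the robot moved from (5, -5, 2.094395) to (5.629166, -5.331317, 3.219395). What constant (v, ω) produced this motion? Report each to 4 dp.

v = -0.5000, ω = 0.7500

Δθ = 3.219395 − 2.094395 = 1.125000
ω = Δθ/dt = 1.125000/1.5 = 0.7500
R = Δx/(sin θ' − sin θ) = -0.6667
v = R·ω = -0.6667·0.7500 = -0.5000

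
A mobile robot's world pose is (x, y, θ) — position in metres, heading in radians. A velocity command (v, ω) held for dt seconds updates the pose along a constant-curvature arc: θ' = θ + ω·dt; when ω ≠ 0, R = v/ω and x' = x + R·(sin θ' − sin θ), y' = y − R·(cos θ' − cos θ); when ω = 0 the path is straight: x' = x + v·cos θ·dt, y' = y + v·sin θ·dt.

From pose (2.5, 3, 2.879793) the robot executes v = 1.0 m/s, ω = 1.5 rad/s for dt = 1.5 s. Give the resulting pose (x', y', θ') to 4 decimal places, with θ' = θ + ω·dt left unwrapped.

(1.7180, 2.0858, 5.1298)

θ' = 2.8798 + 1.5·1.5 = 5.1298
R = v/ω = 1.0/1.5 = 0.6667
x' = 2.5 + 0.6667·(sin 5.1298 − sin 2.8798) = 1.7180
y' = 3 − 0.6667·(cos 5.1298 − cos 2.8798) = 2.0858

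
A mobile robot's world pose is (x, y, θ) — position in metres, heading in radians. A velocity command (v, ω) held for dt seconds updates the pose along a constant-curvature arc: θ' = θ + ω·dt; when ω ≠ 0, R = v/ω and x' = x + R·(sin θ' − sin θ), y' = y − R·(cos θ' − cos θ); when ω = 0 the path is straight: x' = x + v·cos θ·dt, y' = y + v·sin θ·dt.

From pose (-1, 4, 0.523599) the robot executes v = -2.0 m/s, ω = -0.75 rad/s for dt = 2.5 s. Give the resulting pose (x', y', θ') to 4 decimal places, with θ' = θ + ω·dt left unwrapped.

(-4.9361, 5.7290, -1.3514)

θ' = 0.5236 + -0.75·2.5 = -1.3514
R = v/ω = -2.0/-0.75 = 2.6667
x' = -1 + 2.6667·(sin -1.3514 − sin 0.5236) = -4.9361
y' = 4 − 2.6667·(cos -1.3514 − cos 0.5236) = 5.7290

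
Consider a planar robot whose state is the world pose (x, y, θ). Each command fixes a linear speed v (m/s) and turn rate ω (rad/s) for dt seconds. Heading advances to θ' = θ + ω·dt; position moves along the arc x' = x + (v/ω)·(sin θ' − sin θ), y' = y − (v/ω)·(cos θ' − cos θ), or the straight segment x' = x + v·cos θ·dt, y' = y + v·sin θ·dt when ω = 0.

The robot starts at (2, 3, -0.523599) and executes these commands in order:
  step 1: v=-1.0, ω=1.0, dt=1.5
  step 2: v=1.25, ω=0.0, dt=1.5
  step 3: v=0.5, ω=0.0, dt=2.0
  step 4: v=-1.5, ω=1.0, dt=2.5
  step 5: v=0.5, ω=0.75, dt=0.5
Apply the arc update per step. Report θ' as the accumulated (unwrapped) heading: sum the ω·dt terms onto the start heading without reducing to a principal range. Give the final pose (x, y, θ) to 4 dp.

step 1: θ'=0.9764 (R=-1.0000) → pose (0.6715, 2.6940, 0.9764)
step 2: θ'=0.9764 (straight) → pose (1.7215, 4.2474, 0.9764)
step 3: θ'=0.9764 (straight) → pose (2.2815, 5.0759, 0.9764)
step 4: θ'=3.4764 (R=-1.5000) → pose (4.0171, 2.8192, 3.4764)
step 5: θ'=3.8514 (R=0.6667) → pose (3.8017, 2.6952, 3.8514)

(3.8017, 2.6952, 3.8514)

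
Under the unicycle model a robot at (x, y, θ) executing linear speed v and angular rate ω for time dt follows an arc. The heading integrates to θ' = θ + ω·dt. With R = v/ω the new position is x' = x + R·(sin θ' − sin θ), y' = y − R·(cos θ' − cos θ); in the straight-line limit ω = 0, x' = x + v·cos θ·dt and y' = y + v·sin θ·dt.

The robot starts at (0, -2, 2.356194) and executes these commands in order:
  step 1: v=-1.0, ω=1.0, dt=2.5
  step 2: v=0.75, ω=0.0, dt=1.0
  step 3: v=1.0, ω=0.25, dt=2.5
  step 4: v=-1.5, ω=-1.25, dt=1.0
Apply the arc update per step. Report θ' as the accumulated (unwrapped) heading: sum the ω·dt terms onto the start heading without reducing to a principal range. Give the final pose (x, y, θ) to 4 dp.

step 1: θ'=4.8562 (R=-1.0000) → pose (1.6968, -1.1496, 4.8562)
step 2: θ'=4.8562 (straight) → pose (1.8043, -1.8918, 4.8562)
step 3: θ'=5.4812 (R=4.0000) → pose (2.8880, -4.0997, 5.4812)
step 4: θ'=4.2312 (R=1.2000) → pose (2.6868, -2.7100, 4.2312)

(2.6868, -2.7100, 4.2312)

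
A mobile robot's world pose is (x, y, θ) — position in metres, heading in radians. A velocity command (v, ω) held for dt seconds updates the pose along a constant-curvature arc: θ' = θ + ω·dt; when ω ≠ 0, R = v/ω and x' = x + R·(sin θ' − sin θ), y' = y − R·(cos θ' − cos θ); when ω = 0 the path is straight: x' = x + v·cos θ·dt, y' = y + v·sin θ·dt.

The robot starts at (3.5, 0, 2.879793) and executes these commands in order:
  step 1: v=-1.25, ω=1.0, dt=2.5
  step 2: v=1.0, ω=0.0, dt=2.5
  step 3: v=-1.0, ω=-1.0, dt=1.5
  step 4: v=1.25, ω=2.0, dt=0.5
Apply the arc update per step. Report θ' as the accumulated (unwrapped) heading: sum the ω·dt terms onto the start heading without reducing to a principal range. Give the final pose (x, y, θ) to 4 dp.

step 1: θ'=5.3798 (R=-1.2500) → pose (4.8053, 1.9811, 5.3798)
step 2: θ'=5.3798 (straight) → pose (6.3527, 0.0175, 5.3798)
step 3: θ'=3.8798 (R=1.0000) → pose (6.4652, 1.3761, 3.8798)
step 4: θ'=4.8798 (R=0.6250) → pose (6.2695, 0.8097, 4.8798)

(6.2695, 0.8097, 4.8798)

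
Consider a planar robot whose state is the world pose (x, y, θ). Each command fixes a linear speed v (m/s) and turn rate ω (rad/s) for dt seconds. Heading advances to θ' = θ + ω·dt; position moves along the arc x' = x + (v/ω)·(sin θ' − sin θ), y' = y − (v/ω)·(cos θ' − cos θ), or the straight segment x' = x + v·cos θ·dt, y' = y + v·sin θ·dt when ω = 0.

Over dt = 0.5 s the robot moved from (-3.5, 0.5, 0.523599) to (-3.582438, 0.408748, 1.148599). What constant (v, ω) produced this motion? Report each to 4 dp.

v = -0.2500, ω = 1.2500

Δθ = 1.148599 − 0.523599 = 0.625000
ω = Δθ/dt = 0.625000/0.5 = 1.2500
R = −Δy/(cos θ' − cos θ) = -0.2000
v = R·ω = -0.2000·1.2500 = -0.2500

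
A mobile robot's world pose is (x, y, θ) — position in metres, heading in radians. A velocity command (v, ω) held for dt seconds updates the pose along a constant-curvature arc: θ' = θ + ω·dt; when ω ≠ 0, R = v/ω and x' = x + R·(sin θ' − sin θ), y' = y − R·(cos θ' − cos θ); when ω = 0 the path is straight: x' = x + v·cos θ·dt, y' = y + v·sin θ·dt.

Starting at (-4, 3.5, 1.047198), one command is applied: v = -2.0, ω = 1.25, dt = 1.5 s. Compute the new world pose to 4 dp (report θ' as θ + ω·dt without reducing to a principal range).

(-2.9626, 1.1384, 2.9222)

θ' = 1.0472 + 1.25·1.5 = 2.9222
R = v/ω = -2.0/1.25 = -1.6000
x' = -4 + -1.6000·(sin 2.9222 − sin 1.0472) = -2.9626
y' = 3.5 − -1.6000·(cos 2.9222 − cos 1.0472) = 1.1384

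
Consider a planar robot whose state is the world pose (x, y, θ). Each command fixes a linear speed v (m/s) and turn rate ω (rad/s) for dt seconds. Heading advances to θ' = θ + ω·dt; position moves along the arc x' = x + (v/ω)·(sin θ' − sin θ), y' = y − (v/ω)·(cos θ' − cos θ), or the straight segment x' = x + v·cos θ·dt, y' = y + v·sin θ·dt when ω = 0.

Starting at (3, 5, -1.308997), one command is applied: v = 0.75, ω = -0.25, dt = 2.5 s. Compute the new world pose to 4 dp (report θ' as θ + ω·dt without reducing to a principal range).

(2.9065, 3.1577, -1.9340)

θ' = -1.3090 + -0.25·2.5 = -1.9340
R = v/ω = 0.75/-0.25 = -3.0000
x' = 3 + -3.0000·(sin -1.9340 − sin -1.3090) = 2.9065
y' = 5 − -3.0000·(cos -1.9340 − cos -1.3090) = 3.1577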